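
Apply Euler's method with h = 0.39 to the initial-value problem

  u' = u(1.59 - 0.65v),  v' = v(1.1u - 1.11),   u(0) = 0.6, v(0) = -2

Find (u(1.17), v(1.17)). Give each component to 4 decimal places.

Euler on (u,v): u_{n+1} = u_n + h·u', v_{n+1} = v_n + h·v'.
0.000000: (0.600000, -2.000000); f=(1.734000, 0.900000) → (1.276260, -1.649000)
0.390000: (1.276260, -1.649000); f=(3.397213, -0.484618) → (2.601173, -1.838001)
0.780000: (2.601173, -1.838001); f=(7.243488, -3.218873) → (5.426133, -3.093362)
(u(1.17), v(1.17)) ≈ (5.4261, -3.0934)

5.4261, -3.0934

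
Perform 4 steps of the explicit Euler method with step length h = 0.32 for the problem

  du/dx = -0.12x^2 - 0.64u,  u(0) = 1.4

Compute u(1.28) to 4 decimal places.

0.5094

Euler: u_{n+1} = u_n + h·f(x_n, u_n).
x=0.000000, u=1.400000: f=-0.896000 → u ← 1.400000 + 0.32·(-0.896000) = 1.113280
x=0.320000, u=1.113280: f=-0.724787 → u ← 1.113280 + 0.32·(-0.724787) = 0.881348
x=0.640000, u=0.881348: f=-0.613215 → u ← 0.881348 + 0.32·(-0.613215) = 0.685119
x=0.960000, u=0.685119: f=-0.549068 → u ← 0.685119 + 0.32·(-0.549068) = 0.509417
u(1.28) ≈ 0.5094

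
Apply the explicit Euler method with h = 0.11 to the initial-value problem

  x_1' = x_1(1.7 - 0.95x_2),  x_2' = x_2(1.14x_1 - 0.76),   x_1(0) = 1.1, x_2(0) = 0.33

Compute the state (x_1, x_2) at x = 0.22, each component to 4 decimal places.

1.4587, 0.3742

Euler on (x_1,x_2): x_1_{n+1} = x_1_n + h·x_1', x_2_{n+1} = x_2_n + h·x_2'.
0.000000: (1.100000, 0.330000); f=(1.525150, 0.163020) → (1.267767, 0.347932)
0.110000: (1.267767, 0.347932); f=(1.736161, 0.238422) → (1.458744, 0.374159)
(x_1(0.22), x_2(0.22)) ≈ (1.4587, 0.3742)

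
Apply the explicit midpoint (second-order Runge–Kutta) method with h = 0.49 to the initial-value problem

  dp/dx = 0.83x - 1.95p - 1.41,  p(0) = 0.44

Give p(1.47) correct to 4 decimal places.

-0.1420

Midpoint: k1 = f(x_n, p_n); k2 = f(x_n + h/2, p_n + (h/2)·k1); p_{n+1} = p_n + h·k2.
x=0.000000, p=0.440000:
  k1 = f(0.000000, 0.440000) = -2.268000
  k2 = f(0.245000, -0.115660) = -0.981113
  p ← 0.440000 + 0.49·(-0.981113) = -0.040745
x=0.490000, p=-0.040745:
  k1 = f(0.490000, -0.040745) = -0.923847
  k2 = f(0.735000, -0.267088) = -0.279129
  p ← -0.040745 + 0.49·(-0.279129) = -0.177519
x=0.980000, p=-0.177519:
  k1 = f(0.980000, -0.177519) = -0.250439
  k2 = f(1.225000, -0.238876) = 0.072558
  p ← -0.177519 + 0.49·0.072558 = -0.141965
p(1.47) ≈ -0.1420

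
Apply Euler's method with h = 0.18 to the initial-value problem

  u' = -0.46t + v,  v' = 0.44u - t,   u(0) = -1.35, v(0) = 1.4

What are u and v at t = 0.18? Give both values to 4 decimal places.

Euler on (u,v): u_{n+1} = u_n + h·u', v_{n+1} = v_n + h·v'.
0.000000: (-1.350000, 1.400000); f=(1.400000, -0.594000) → (-1.098000, 1.293080)
(u(0.18), v(0.18)) ≈ (-1.0980, 1.2931)

-1.0980, 1.2931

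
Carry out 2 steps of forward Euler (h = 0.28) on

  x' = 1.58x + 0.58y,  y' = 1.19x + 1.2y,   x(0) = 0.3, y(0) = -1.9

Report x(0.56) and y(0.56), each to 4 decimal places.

Euler on (x,y): x_{n+1} = x_n + h·x', y_{n+1} = y_n + h·y'.
0.000000: (0.300000, -1.900000); f=(-0.628000, -1.923000) → (0.124160, -2.438440)
0.280000: (0.124160, -2.438440); f=(-1.218122, -2.778378) → (-0.216914, -3.216386)
(x(0.56), y(0.56)) ≈ (-0.2169, -3.2164)

-0.2169, -3.2164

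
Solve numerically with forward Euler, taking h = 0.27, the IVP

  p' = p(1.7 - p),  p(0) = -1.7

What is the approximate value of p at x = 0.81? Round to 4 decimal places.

Euler: p_{n+1} = p_n + h·f(x_n, p_n).
x=0.000000, p=-1.700000: f=-5.780000 → p ← -1.700000 + 0.27·(-5.780000) = -3.260600
x=0.270000, p=-3.260600: f=-16.174532 → p ← -3.260600 + 0.27·(-16.174532) = -7.627724
x=0.540000, p=-7.627724: f=-71.149300 → p ← -7.627724 + 0.27·(-71.149300) = -26.838035
p(0.81) ≈ -26.8380

-26.8380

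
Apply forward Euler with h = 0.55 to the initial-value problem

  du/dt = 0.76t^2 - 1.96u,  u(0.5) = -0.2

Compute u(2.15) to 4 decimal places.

Euler: u_{n+1} = u_n + h·f(t_n, u_n).
t=0.500000, u=-0.200000: f=0.582000 → u ← -0.200000 + 0.55·0.582000 = 0.120100
t=1.050000, u=0.120100: f=0.602504 → u ← 0.120100 + 0.55·0.602504 = 0.451477
t=1.600000, u=0.451477: f=1.060705 → u ← 0.451477 + 0.55·1.060705 = 1.034865
u(2.15) ≈ 1.0349

1.0349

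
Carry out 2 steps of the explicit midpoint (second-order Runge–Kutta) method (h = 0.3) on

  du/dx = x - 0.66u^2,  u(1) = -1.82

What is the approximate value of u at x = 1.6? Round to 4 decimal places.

Midpoint: k1 = f(x_n, u_n); k2 = f(x_n + h/2, u_n + (h/2)·k1); u_{n+1} = u_n + h·k2.
x=1.000000, u=-1.820000:
  k1 = f(1.000000, -1.820000) = -1.186184
  k2 = f(1.150000, -1.997928) = -1.484532
  u ← -1.820000 + 0.3·(-1.484532) = -2.265360
x=1.300000, u=-2.265360:
  k1 = f(1.300000, -2.265360) = -2.087023
  k2 = f(1.450000, -2.578413) = -2.937821
  u ← -2.265360 + 0.3·(-2.937821) = -3.146706
u(1.6) ≈ -3.1467

-3.1467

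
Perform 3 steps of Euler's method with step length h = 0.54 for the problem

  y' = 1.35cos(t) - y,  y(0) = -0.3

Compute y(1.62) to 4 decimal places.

0.7563

Euler: y_{n+1} = y_n + h·f(t_n, y_n).
t=0.000000, y=-0.300000: f=1.650000 → y ← -0.300000 + 0.54·1.650000 = 0.591000
t=0.540000, y=0.591000: f=0.566907 → y ← 0.591000 + 0.54·0.566907 = 0.897130
t=1.080000, y=0.897130: f=-0.260836 → y ← 0.897130 + 0.54·(-0.260836) = 0.756278
y(1.62) ≈ 0.7563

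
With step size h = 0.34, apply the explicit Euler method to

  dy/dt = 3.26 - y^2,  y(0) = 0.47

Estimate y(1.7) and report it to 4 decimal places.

1.8051

Euler: y_{n+1} = y_n + h·f(t_n, y_n).
t=0.000000, y=0.470000: f=3.039100 → y ← 0.470000 + 0.34·3.039100 = 1.503294
t=0.340000, y=1.503294: f=1.000107 → y ← 1.503294 + 0.34·1.000107 = 1.843330
t=0.680000, y=1.843330: f=-0.137867 → y ← 1.843330 + 0.34·(-0.137867) = 1.796456
t=1.020000, y=1.796456: f=0.032747 → y ← 1.796456 + 0.34·0.032747 = 1.807590
t=1.360000, y=1.807590: f=-0.007380 → y ← 1.807590 + 0.34·(-0.007380) = 1.805080
y(1.7) ≈ 1.8051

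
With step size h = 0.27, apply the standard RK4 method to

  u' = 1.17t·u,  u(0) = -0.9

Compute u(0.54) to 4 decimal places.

RK4: k1 = f(t_n, u_n); k2 = f(t_n + h/2, u_n + (h/2)·k1); k3 = f(t_n + h/2, u_n + (h/2)·k2); k4 = f(t_n + h, u_n + h·k3); u_{n+1} = u_n + (h/6)·(k1 + 2k2 + 2k3 + k4).
t=0.000000, u=-0.900000:
  k1 = f(0.000000, -0.900000) = 0.000000
  k2 = f(0.135000, -0.900000) = -0.142155
  k3 = f(0.135000, -0.919191) = -0.145186
  k4 = f(0.270000, -0.939200) = -0.296693
  u ← -0.900000 + (0.27/6)·(k1 + 2k2 + 2k3 + k4) = -0.939212
t=0.270000, u=-0.939212:
  k1 = f(0.270000, -0.939212) = -0.296697
  k2 = f(0.405000, -0.979266) = -0.464025
  k3 = f(0.405000, -1.001855) = -0.474729
  k4 = f(0.540000, -1.067389) = -0.674376
  u ← -0.939212 + (0.27/6)·(k1 + 2k2 + 2k3 + k4) = -1.067398
u(0.54) ≈ -1.0674

-1.0674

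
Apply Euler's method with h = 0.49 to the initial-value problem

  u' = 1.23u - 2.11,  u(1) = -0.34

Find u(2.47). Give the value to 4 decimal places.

-6.7464

Euler: u_{n+1} = u_n + h·f(x_n, u_n).
x=1.000000, u=-0.340000: f=-2.528200 → u ← -0.340000 + 0.49·(-2.528200) = -1.578818
x=1.490000, u=-1.578818: f=-4.051946 → u ← -1.578818 + 0.49·(-4.051946) = -3.564272
x=1.980000, u=-3.564272: f=-6.494054 → u ← -3.564272 + 0.49·(-6.494054) = -6.746358
u(2.47) ≈ -6.7464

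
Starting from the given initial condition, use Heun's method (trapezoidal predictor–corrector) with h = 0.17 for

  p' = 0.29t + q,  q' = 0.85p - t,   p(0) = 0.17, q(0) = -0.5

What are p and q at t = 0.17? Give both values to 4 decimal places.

0.0913, -0.4960

Heun on (p,q): k1 = f(t_n, state_n); k2 = f(t_n + h, state_n + h·k1); state_{n+1} = state_n + (h/2)·(k1 + k2).
0.000000: (0.170000, -0.500000)
  k1 = (-0.500000, 0.144500)
  predictor → (0.085000, -0.475435)
  k2 = (-0.426135, -0.097750)
  → (0.091279, -0.496026)
(p(0.17), q(0.17)) ≈ (0.0913, -0.4960)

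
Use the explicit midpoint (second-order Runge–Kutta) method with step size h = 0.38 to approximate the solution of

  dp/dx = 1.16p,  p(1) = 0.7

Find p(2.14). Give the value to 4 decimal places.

Midpoint: k1 = f(x_n, p_n); k2 = f(x_n + h/2, p_n + (h/2)·k1); p_{n+1} = p_n + h·k2.
x=1.000000, p=0.700000:
  k1 = f(1.000000, 0.700000) = 0.812000
  k2 = f(1.190000, 0.854280) = 0.990965
  p ← 0.700000 + 0.38·0.990965 = 1.076567
x=1.380000, p=1.076567:
  k1 = f(1.380000, 1.076567) = 1.248817
  k2 = f(1.570000, 1.313842) = 1.524057
  p ← 1.076567 + 0.38·1.524057 = 1.655708
x=1.760000, p=1.655708:
  k1 = f(1.760000, 1.655708) = 1.920621
  k2 = f(1.950000, 2.020626) = 2.343926
  p ← 1.655708 + 0.38·2.343926 = 2.546400
p(2.14) ≈ 2.5464

2.5464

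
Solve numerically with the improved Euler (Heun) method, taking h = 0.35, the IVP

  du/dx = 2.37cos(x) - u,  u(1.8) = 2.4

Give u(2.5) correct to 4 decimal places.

Heun: k1 = f(x_n, u_n); k2 = f(x_n + h, u_n + h·k1); u_{n+1} = u_n + (h/2)·(k1 + k2).
x=1.800000, u=2.400000:
  k1 = f(1.800000, 2.400000) = -2.938469
  k2 = f(2.150000, 1.371536) = -2.668774
  u ← 2.400000 + (0.35/2)·(-2.938469 + (-2.668774)) = 1.418733
x=2.150000, u=1.418733:
  k1 = f(2.150000, 1.418733) = -2.715970
  k2 = f(2.500000, 0.468143) = -2.366853
  u ← 1.418733 + (0.35/2)·(-2.715970 + (-2.366853)) = 0.529238
u(2.5) ≈ 0.5292

0.5292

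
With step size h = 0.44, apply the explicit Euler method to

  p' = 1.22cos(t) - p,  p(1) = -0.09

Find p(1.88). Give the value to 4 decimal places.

0.2042

Euler: p_{n+1} = p_n + h·f(t_n, p_n).
t=1.000000, p=-0.090000: f=0.749169 → p ← -0.090000 + 0.44·0.749169 = 0.239634
t=1.440000, p=0.239634: f=-0.080517 → p ← 0.239634 + 0.44·(-0.080517) = 0.204207
p(1.88) ≈ 0.2042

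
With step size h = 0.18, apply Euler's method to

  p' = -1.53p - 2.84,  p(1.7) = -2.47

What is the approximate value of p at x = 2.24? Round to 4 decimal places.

-2.0897

Euler: p_{n+1} = p_n + h·f(x_n, p_n).
x=1.700000, p=-2.470000: f=0.939100 → p ← -2.470000 + 0.18·0.939100 = -2.300962
x=1.880000, p=-2.300962: f=0.680472 → p ← -2.300962 + 0.18·0.680472 = -2.178477
x=2.060000, p=-2.178477: f=0.493070 → p ← -2.178477 + 0.18·0.493070 = -2.089724
p(2.24) ≈ -2.0897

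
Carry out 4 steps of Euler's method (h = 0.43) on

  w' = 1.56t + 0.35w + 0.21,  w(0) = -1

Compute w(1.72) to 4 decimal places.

0.6100

Euler: w_{n+1} = w_n + h·f(t_n, w_n).
t=0.000000, w=-1.000000: f=-0.140000 → w ← -1.000000 + 0.43·(-0.140000) = -1.060200
t=0.430000, w=-1.060200: f=0.509730 → w ← -1.060200 + 0.43·0.509730 = -0.841016
t=0.860000, w=-0.841016: f=1.257244 → w ← -0.841016 + 0.43·1.257244 = -0.300401
t=1.290000, w=-0.300401: f=2.117260 → w ← -0.300401 + 0.43·2.117260 = 0.610021
w(1.72) ≈ 0.6100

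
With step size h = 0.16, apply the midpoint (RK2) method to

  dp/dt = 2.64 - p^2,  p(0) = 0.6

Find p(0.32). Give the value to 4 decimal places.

1.1646

Midpoint: k1 = f(t_n, p_n); k2 = f(t_n + h/2, p_n + (h/2)·k1); p_{n+1} = p_n + h·k2.
t=0.000000, p=0.600000:
  k1 = f(0.000000, 0.600000) = 2.280000
  k2 = f(0.080000, 0.782400) = 2.027850
  p ← 0.600000 + 0.16·2.027850 = 0.924456
t=0.160000, p=0.924456:
  k1 = f(0.160000, 0.924456) = 1.785381
  k2 = f(0.240000, 1.067287) = 1.500899
  p ← 0.924456 + 0.16·1.500899 = 1.164600
p(0.32) ≈ 1.1646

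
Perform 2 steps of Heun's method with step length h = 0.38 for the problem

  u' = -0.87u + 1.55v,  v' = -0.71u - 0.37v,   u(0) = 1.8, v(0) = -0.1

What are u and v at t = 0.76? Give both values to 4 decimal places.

0.5162, -0.5856

Heun on (u,v): k1 = f(t_n, state_n); k2 = f(t_n + h, state_n + h·k1); state_{n+1} = state_n + (h/2)·(k1 + k2).
0.000000: (1.800000, -0.100000)
  k1 = (-1.721000, -1.241000)
  predictor → (1.146020, -0.571580)
  k2 = (-1.882986, -0.602190)
  → (1.115243, -0.450206)
0.380000: (1.115243, -0.450206)
  k1 = (-1.668080, -0.625246)
  predictor → (0.481372, -0.687800)
  k2 = (-1.484883, -0.087288)
  → (0.516180, -0.585588)
(u(0.76), v(0.76)) ≈ (0.5162, -0.5856)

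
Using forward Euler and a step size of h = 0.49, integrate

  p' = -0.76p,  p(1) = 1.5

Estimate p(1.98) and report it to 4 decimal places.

0.5908

Euler: p_{n+1} = p_n + h·f(x_n, p_n).
x=1.000000, p=1.500000: f=-1.140000 → p ← 1.500000 + 0.49·(-1.140000) = 0.941400
x=1.490000, p=0.941400: f=-0.715464 → p ← 0.941400 + 0.49·(-0.715464) = 0.590823
p(1.98) ≈ 0.5908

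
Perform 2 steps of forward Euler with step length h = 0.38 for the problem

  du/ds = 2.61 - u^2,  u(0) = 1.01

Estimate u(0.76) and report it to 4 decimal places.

1.6159

Euler: u_{n+1} = u_n + h·f(s_n, u_n).
s=0.000000, u=1.010000: f=1.589900 → u ← 1.010000 + 0.38·1.589900 = 1.614162
s=0.380000, u=1.614162: f=0.004481 → u ← 1.614162 + 0.38·0.004481 = 1.615865
u(0.76) ≈ 1.6159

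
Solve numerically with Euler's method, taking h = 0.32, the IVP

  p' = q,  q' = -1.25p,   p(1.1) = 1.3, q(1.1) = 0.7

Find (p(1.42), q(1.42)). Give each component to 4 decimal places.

1.5240, 0.1800

Euler on (p,q): p_{n+1} = p_n + h·p', q_{n+1} = q_n + h·q'.
1.100000: (1.300000, 0.700000); f=(0.700000, -1.625000) → (1.524000, 0.180000)
(p(1.42), q(1.42)) ≈ (1.5240, 0.1800)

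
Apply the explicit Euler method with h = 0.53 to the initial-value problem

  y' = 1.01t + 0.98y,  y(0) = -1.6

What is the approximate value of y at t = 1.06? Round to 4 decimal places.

Euler: y_{n+1} = y_n + h·f(t_n, y_n).
t=0.000000, y=-1.600000: f=-1.568000 → y ← -1.600000 + 0.53·(-1.568000) = -2.431040
t=0.530000, y=-2.431040: f=-1.847119 → y ← -2.431040 + 0.53·(-1.847119) = -3.410013
y(1.06) ≈ -3.4100

-3.4100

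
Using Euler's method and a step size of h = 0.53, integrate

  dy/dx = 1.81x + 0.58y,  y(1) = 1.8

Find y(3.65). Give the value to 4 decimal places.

22.5776

Euler: y_{n+1} = y_n + h·f(x_n, y_n).
x=1.000000, y=1.800000: f=2.854000 → y ← 1.800000 + 0.53·2.854000 = 3.312620
x=1.530000, y=3.312620: f=4.690620 → y ← 3.312620 + 0.53·4.690620 = 5.798648
x=2.060000, y=5.798648: f=7.091816 → y ← 5.798648 + 0.53·7.091816 = 9.557311
x=2.590000, y=9.557311: f=10.231140 → y ← 9.557311 + 0.53·10.231140 = 14.979815
x=3.120000, y=14.979815: f=14.335493 → y ← 14.979815 + 0.53·14.335493 = 22.577626
y(3.65) ≈ 22.5776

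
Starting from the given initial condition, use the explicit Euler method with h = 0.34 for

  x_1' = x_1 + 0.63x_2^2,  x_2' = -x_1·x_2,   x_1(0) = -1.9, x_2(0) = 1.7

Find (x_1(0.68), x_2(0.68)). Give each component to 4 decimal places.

Euler on (x_1,x_2): x_1_{n+1} = x_1_n + h·x_1', x_2_{n+1} = x_2_n + h·x_2'.
0.000000: (-1.900000, 1.700000); f=(-0.079300, 3.230000) → (-1.926962, 2.798200)
0.340000: (-1.926962, 2.798200); f=(3.005890, 5.392025) → (-0.904960, 4.631489)
(x_1(0.68), x_2(0.68)) ≈ (-0.9050, 4.6315)

-0.9050, 4.6315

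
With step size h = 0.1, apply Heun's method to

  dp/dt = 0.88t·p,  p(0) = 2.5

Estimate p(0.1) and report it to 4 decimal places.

Heun: k1 = f(t_n, p_n); k2 = f(t_n + h, p_n + h·k1); p_{n+1} = p_n + (h/2)·(k1 + k2).
t=0.000000, p=2.500000:
  k1 = f(0.000000, 2.500000) = 0.000000
  k2 = f(0.100000, 2.500000) = 0.220000
  p ← 2.500000 + (0.1/2)·(0.000000 + 0.220000) = 2.511000
p(0.1) ≈ 2.5110

2.5110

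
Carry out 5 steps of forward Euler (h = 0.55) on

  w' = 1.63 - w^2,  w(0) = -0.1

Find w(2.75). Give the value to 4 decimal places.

1.2720

Euler: w_{n+1} = w_n + h·f(t_n, w_n).
t=0.000000, w=-0.100000: f=1.620000 → w ← -0.100000 + 0.55·1.620000 = 0.791000
t=0.550000, w=0.791000: f=1.004319 → w ← 0.791000 + 0.55·1.004319 = 1.343375
t=1.100000, w=1.343375: f=-0.174658 → w ← 1.343375 + 0.55·(-0.174658) = 1.247314
t=1.650000, w=1.247314: f=0.074208 → w ← 1.247314 + 0.55·0.074208 = 1.288128
t=2.200000, w=1.288128: f=-0.029275 → w ← 1.288128 + 0.55·(-0.029275) = 1.272027
w(2.75) ≈ 1.2720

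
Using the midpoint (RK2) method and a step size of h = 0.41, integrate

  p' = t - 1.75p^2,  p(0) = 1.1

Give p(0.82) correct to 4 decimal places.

0.7853

Midpoint: k1 = f(t_n, p_n); k2 = f(t_n + h/2, p_n + (h/2)·k1); p_{n+1} = p_n + h·k2.
t=0.000000, p=1.100000:
  k1 = f(0.000000, 1.100000) = -2.117500
  k2 = f(0.205000, 0.665913) = -0.571019
  p ← 1.100000 + 0.41·(-0.571019) = 0.865882
t=0.410000, p=0.865882:
  k1 = f(0.410000, 0.865882) = -0.902066
  k2 = f(0.615000, 0.680959) = -0.196483
  p ← 0.865882 + 0.41·(-0.196483) = 0.785324
p(0.82) ≈ 0.7853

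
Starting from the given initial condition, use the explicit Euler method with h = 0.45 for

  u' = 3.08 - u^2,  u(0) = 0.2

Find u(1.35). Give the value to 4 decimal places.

Euler: u_{n+1} = u_n + h·f(x_n, u_n).
x=0.000000, u=0.200000: f=3.040000 → u ← 0.200000 + 0.45·3.040000 = 1.568000
x=0.450000, u=1.568000: f=0.621376 → u ← 1.568000 + 0.45·0.621376 = 1.847619
x=0.900000, u=1.847619: f=-0.333697 → u ← 1.847619 + 0.45·(-0.333697) = 1.697456
u(1.35) ≈ 1.6975

1.6975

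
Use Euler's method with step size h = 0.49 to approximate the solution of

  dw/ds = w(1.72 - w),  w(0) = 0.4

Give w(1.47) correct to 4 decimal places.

Euler: w_{n+1} = w_n + h·f(s_n, w_n).
s=0.000000, w=0.400000: f=0.528000 → w ← 0.400000 + 0.49·0.528000 = 0.658720
s=0.490000, w=0.658720: f=0.699086 → w ← 0.658720 + 0.49·0.699086 = 1.001272
s=0.980000, w=1.001272: f=0.719642 → w ← 1.001272 + 0.49·0.719642 = 1.353897
w(1.47) ≈ 1.3539

1.3539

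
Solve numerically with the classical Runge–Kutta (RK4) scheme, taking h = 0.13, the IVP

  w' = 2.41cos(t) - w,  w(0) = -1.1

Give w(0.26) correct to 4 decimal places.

-0.3030

RK4: k1 = f(t_n, w_n); k2 = f(t_n + h/2, w_n + (h/2)·k1); k3 = f(t_n + h/2, w_n + (h/2)·k2); k4 = f(t_n + h, w_n + h·k3); w_{n+1} = w_n + (h/6)·(k1 + 2k2 + 2k3 + k4).
t=0.000000, w=-1.100000:
  k1 = f(0.000000, -1.100000) = 3.510000
  k2 = f(0.065000, -0.871850) = 3.276761
  k3 = f(0.065000, -0.887011) = 3.291921
  k4 = f(0.130000, -0.672050) = 3.061714
  w ← -1.100000 + (0.13/6)·(k1 + 2k2 + 2k3 + k4) = -0.672970
t=0.130000, w=-0.672970:
  k1 = f(0.130000, -0.672970) = 3.062634
  k2 = f(0.195000, -0.473899) = 2.838224
  k3 = f(0.195000, -0.488485) = 2.852810
  k4 = f(0.260000, -0.302105) = 2.631104
  w ← -0.672970 + (0.13/6)·(k1 + 2k2 + 2k3 + k4) = -0.302994
w(0.26) ≈ -0.3030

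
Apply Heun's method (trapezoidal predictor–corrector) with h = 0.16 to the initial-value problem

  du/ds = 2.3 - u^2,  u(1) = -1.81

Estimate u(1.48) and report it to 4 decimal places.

-3.1699

Heun: k1 = f(s_n, u_n); k2 = f(s_n + h, u_n + h·k1); u_{n+1} = u_n + (h/2)·(k1 + k2).
s=1.000000, u=-1.810000:
  k1 = f(1.000000, -1.810000) = -0.976100
  k2 = f(1.160000, -1.966176) = -1.565848
  u ← -1.810000 + (0.16/2)·(-0.976100 + (-1.565848)) = -2.013356
s=1.160000, u=-2.013356:
  k1 = f(1.160000, -2.013356) = -1.753602
  k2 = f(1.320000, -2.293932) = -2.962125
  u ← -2.013356 + (0.16/2)·(-1.753602 + (-2.962125)) = -2.390614
s=1.320000, u=-2.390614:
  k1 = f(1.320000, -2.390614) = -3.415035
  k2 = f(1.480000, -2.937020) = -6.326084
  u ← -2.390614 + (0.16/2)·(-3.415035 + (-6.326084)) = -3.169903
u(1.48) ≈ -3.1699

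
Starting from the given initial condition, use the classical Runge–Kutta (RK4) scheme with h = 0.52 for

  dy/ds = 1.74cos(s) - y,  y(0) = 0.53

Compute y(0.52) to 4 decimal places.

0.9847

RK4: k1 = f(s_n, y_n); k2 = f(s_n + h/2, y_n + (h/2)·k1); k3 = f(s_n + h/2, y_n + (h/2)·k2); k4 = f(s_n + h, y_n + h·k3); y_{n+1} = y_n + (h/6)·(k1 + 2k2 + 2k3 + k4).
s=0.000000, y=0.530000:
  k1 = f(0.000000, 0.530000) = 1.210000
  k2 = f(0.260000, 0.844600) = 0.836919
  k3 = f(0.260000, 0.747599) = 0.933920
  k4 = f(0.520000, 1.015638) = 0.494367
  y ← 0.530000 + (0.52/6)·(k1 + 2k2 + 2k3 + k4) = 0.984657
y(0.52) ≈ 0.9847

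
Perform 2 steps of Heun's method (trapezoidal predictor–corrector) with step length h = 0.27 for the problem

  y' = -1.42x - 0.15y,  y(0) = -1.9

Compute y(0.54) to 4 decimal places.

Heun: k1 = f(x_n, y_n); k2 = f(x_n + h, y_n + h·k1); y_{n+1} = y_n + (h/2)·(k1 + k2).
x=0.000000, y=-1.900000:
  k1 = f(0.000000, -1.900000) = 0.285000
  k2 = f(0.270000, -1.823050) = -0.109943
  y ← -1.900000 + (0.27/2)·(0.285000 + (-0.109943)) = -1.876367
x=0.270000, y=-1.876367:
  k1 = f(0.270000, -1.876367) = -0.101945
  k2 = f(0.540000, -1.903892) = -0.481216
  y ← -1.876367 + (0.27/2)·(-0.101945 + (-0.481216)) = -1.955094
y(0.54) ≈ -1.9551

-1.9551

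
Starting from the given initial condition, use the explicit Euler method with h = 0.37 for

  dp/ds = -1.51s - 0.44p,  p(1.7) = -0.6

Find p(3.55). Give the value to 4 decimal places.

Euler: p_{n+1} = p_n + h·f(s_n, p_n).
s=1.700000, p=-0.600000: f=-2.303000 → p ← -0.600000 + 0.37·(-2.303000) = -1.452110
s=2.070000, p=-1.452110: f=-2.486772 → p ← -1.452110 + 0.37·(-2.486772) = -2.372215
s=2.440000, p=-2.372215: f=-2.640625 → p ← -2.372215 + 0.37·(-2.640625) = -3.349247
s=2.810000, p=-3.349247: f=-2.769431 → p ← -3.349247 + 0.37·(-2.769431) = -4.373936
s=3.180000, p=-4.373936: f=-2.877268 → p ← -4.373936 + 0.37·(-2.877268) = -5.438526
p(3.55) ≈ -5.4385

-5.4385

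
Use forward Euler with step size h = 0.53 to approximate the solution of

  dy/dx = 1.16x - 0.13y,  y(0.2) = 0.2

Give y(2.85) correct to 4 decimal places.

3.7172

Euler: y_{n+1} = y_n + h·f(x_n, y_n).
x=0.200000, y=0.200000: f=0.206000 → y ← 0.200000 + 0.53·0.206000 = 0.309180
x=0.730000, y=0.309180: f=0.806607 → y ← 0.309180 + 0.53·0.806607 = 0.736681
x=1.260000, y=0.736681: f=1.365831 → y ← 0.736681 + 0.53·1.365831 = 1.460572
x=1.790000, y=1.460572: f=1.886526 → y ← 1.460572 + 0.53·1.886526 = 2.460431
x=2.320000, y=2.460431: f=2.371344 → y ← 2.460431 + 0.53·2.371344 = 3.717243
y(2.85) ≈ 3.7172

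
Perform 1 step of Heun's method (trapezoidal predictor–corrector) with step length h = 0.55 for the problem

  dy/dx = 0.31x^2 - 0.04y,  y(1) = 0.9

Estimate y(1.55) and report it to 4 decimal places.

Heun: k1 = f(x_n, y_n); k2 = f(x_n + h, y_n + h·k1); y_{n+1} = y_n + (h/2)·(k1 + k2).
x=1.000000, y=0.900000:
  k1 = f(1.000000, 0.900000) = 0.274000
  k2 = f(1.550000, 1.050700) = 0.702747
  y ← 0.900000 + (0.55/2)·(0.274000 + 0.702747) = 1.168605
y(1.55) ≈ 1.1686

1.1686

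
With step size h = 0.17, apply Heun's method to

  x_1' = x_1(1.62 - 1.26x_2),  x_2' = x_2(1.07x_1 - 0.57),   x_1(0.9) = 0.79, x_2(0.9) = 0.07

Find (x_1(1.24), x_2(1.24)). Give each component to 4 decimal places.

1.3208, 0.0836

Heun on (x_1,x_2): k1 = f(t_n, state_n); k2 = f(t_n + h, state_n + h·k1); state_{n+1} = state_n + (h/2)·(k1 + k2).
0.900000: (0.790000, 0.070000)
  k1 = (1.210122, 0.019271)
  predictor → (0.995721, 0.073276)
  k2 = (1.521135, 0.036303)
  → (1.022157, 0.074724)
1.070000: (1.022157, 0.074724)
  k1 = (1.559656, 0.039133)
  predictor → (1.287298, 0.081376)
  k2 = (1.953431, 0.065704)
  → (1.320769, 0.083635)
(x_1(1.24), x_2(1.24)) ≈ (1.3208, 0.0836)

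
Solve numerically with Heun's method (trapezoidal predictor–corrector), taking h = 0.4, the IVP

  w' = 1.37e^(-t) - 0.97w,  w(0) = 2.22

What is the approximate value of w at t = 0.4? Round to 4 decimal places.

1.8771

Heun: k1 = f(t_n, w_n); k2 = f(t_n + h, w_n + h·k1); w_{n+1} = w_n + (h/2)·(k1 + k2).
t=0.000000, w=2.220000:
  k1 = f(0.000000, 2.220000) = -0.783400
  k2 = f(0.400000, 1.906640) = -0.931102
  w ← 2.220000 + (0.4/2)·(-0.783400 + (-0.931102)) = 1.877100
w(0.4) ≈ 1.8771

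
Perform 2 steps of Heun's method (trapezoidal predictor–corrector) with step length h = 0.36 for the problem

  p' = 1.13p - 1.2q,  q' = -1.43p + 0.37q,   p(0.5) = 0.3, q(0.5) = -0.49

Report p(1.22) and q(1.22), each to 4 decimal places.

1.6436, -1.5052

Heun on (p,q): k1 = f(s_n, state_n); k2 = f(s_n + h, state_n + h·k1); state_{n+1} = state_n + (h/2)·(k1 + k2).
0.500000: (0.300000, -0.490000)
  k1 = (0.927000, -0.610300)
  predictor → (0.633720, -0.709708)
  k2 = (1.567753, -1.168812)
  → (0.749056, -0.810240)
0.860000: (0.749056, -0.810240)
  k1 = (1.818721, -1.370938)
  predictor → (1.403795, -1.303778)
  k2 = (3.150822, -2.489825)
  → (1.643573, -1.505177)
(p(1.22), q(1.22)) ≈ (1.6436, -1.5052)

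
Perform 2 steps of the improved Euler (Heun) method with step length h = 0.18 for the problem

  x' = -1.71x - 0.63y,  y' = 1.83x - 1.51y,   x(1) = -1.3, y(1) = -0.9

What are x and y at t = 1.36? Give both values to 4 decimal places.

-0.5447, -0.9308

Heun on (x,y): k1 = f(t_n, state_n); k2 = f(t_n + h, state_n + h·k1); state_{n+1} = state_n + (h/2)·(k1 + k2).
1.000000: (-1.300000, -0.900000)
  k1 = (2.790000, -1.020000)
  predictor → (-0.797800, -1.083600)
  k2 = (2.046906, 0.176262)
  → (-0.864678, -0.975936)
1.180000: (-0.864678, -0.975936)
  k1 = (2.093440, -0.108698)
  predictor → (-0.487859, -0.995502)
  k2 = (1.461406, 0.610426)
  → (-0.544742, -0.930781)
(x(1.36), y(1.36)) ≈ (-0.5447, -0.9308)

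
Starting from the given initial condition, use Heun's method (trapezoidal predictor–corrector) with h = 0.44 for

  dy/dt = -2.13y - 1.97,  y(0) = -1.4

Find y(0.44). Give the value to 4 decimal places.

Heun: k1 = f(t_n, y_n); k2 = f(t_n + h, y_n + h·k1); y_{n+1} = y_n + (h/2)·(k1 + k2).
t=0.000000, y=-1.400000:
  k1 = f(0.000000, -1.400000) = 1.012000
  k2 = f(0.440000, -0.954720) = 0.063554
  y ← -1.400000 + (0.44/2)·(1.012000 + 0.063554) = -1.163378
y(0.44) ≈ -1.1634

-1.1634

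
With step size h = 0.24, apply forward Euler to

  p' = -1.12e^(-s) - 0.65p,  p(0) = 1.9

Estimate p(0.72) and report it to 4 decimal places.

0.6060

Euler: p_{n+1} = p_n + h·f(s_n, p_n).
s=0.000000, p=1.900000: f=-2.355000 → p ← 1.900000 + 0.24·(-2.355000) = 1.334800
s=0.240000, p=1.334800: f=-1.748643 → p ← 1.334800 + 0.24·(-1.748643) = 0.915126
s=0.480000, p=0.915126: f=-1.287869 → p ← 0.915126 + 0.24·(-1.287869) = 0.606037
p(0.72) ≈ 0.6060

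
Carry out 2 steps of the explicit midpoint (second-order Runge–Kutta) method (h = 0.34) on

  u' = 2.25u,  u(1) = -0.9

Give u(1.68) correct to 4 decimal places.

Midpoint: k1 = f(t_n, u_n); k2 = f(t_n + h/2, u_n + (h/2)·k1); u_{n+1} = u_n + h·k2.
t=1.000000, u=-0.900000:
  k1 = f(1.000000, -0.900000) = -2.025000
  k2 = f(1.170000, -1.244250) = -2.799563
  u ← -0.900000 + 0.34·(-2.799563) = -1.851851
t=1.340000, u=-1.851851:
  k1 = f(1.340000, -1.851851) = -4.166665
  k2 = f(1.510000, -2.560184) = -5.760415
  u ← -1.851851 + 0.34·(-5.760415) = -3.810392
u(1.68) ≈ -3.8104

-3.8104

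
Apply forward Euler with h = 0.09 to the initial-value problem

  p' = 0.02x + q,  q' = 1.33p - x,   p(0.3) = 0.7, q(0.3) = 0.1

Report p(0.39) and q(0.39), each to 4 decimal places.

0.7095, 0.1568

Euler on (p,q): p_{n+1} = p_n + h·p', q_{n+1} = q_n + h·q'.
0.300000: (0.700000, 0.100000); f=(0.106000, 0.631000) → (0.709540, 0.156790)
(p(0.39), q(0.39)) ≈ (0.7095, 0.1568)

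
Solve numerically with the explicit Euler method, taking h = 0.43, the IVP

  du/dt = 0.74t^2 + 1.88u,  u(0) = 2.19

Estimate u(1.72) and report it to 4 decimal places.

24.5694

Euler: u_{n+1} = u_n + h·f(t_n, u_n).
t=0.000000, u=2.190000: f=4.117200 → u ← 2.190000 + 0.43·4.117200 = 3.960396
t=0.430000, u=3.960396: f=7.582370 → u ← 3.960396 + 0.43·7.582370 = 7.220815
t=0.860000, u=7.220815: f=14.122437 → u ← 7.220815 + 0.43·14.122437 = 13.293463
t=1.290000, u=13.293463: f=26.223145 → u ← 13.293463 + 0.43·26.223145 = 24.569415
u(1.72) ≈ 24.5694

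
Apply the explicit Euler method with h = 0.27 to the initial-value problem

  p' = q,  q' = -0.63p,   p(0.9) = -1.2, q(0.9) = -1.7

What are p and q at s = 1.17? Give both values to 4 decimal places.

-1.6590, -1.4959

Euler on (p,q): p_{n+1} = p_n + h·p', q_{n+1} = q_n + h·q'.
0.900000: (-1.200000, -1.700000); f=(-1.700000, 0.756000) → (-1.659000, -1.495880)
(p(1.17), q(1.17)) ≈ (-1.6590, -1.4959)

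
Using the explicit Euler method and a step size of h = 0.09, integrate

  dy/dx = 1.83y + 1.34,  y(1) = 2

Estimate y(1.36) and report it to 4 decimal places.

Euler: y_{n+1} = y_n + h·f(x_n, y_n).
x=1.000000, y=2.000000: f=5.000000 → y ← 2.000000 + 0.09·5.000000 = 2.450000
x=1.090000, y=2.450000: f=5.823500 → y ← 2.450000 + 0.09·5.823500 = 2.974115
x=1.180000, y=2.974115: f=6.782630 → y ← 2.974115 + 0.09·6.782630 = 3.584552
x=1.270000, y=3.584552: f=7.899730 → y ← 3.584552 + 0.09·7.899730 = 4.295527
y(1.36) ≈ 4.2955

4.2955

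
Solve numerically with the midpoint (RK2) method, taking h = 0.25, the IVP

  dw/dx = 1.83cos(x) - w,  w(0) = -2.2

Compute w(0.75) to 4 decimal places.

Midpoint: k1 = f(x_n, w_n); k2 = f(x_n + h/2, w_n + (h/2)·k1); w_{n+1} = w_n + h·k2.
x=0.000000, w=-2.200000:
  k1 = f(0.000000, -2.200000) = 4.030000
  k2 = f(0.125000, -1.696250) = 3.511972
  w ← -2.200000 + 0.25·3.511972 = -1.322007
x=0.250000, w=-1.322007:
  k1 = f(0.250000, -1.322007) = 3.095117
  k2 = f(0.375000, -0.935117) = 2.637946
  w ← -1.322007 + 0.25·2.637946 = -0.662520
x=0.500000, w=-0.662520:
  k1 = f(0.500000, -0.662520) = 2.268497
  k2 = f(0.625000, -0.378958) = 1.863021
  w ← -0.662520 + 0.25·1.863021 = -0.196765
w(0.75) ≈ -0.1968

-0.1968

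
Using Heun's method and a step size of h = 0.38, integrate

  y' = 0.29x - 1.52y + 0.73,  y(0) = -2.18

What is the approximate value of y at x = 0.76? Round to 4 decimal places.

Heun: k1 = f(x_n, y_n); k2 = f(x_n + h, y_n + h·k1); y_{n+1} = y_n + (h/2)·(k1 + k2).
x=0.000000, y=-2.180000:
  k1 = f(0.000000, -2.180000) = 4.043600
  k2 = f(0.380000, -0.643432) = 1.818217
  y ← -2.180000 + (0.38/2)·(4.043600 + 1.818217) = -1.066255
x=0.380000, y=-1.066255:
  k1 = f(0.380000, -1.066255) = 2.460907
  k2 = f(0.760000, -0.131110) = 1.149687
  y ← -1.066255 + (0.38/2)·(2.460907 + 1.149687) = -0.380242
y(0.76) ≈ -0.3802

-0.3802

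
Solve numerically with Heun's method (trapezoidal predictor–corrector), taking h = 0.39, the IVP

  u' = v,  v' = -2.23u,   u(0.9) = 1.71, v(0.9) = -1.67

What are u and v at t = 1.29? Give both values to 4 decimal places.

Heun on (u,v): k1 = f(t_n, state_n); k2 = f(t_n + h, state_n + h·k1); state_{n+1} = state_n + (h/2)·(k1 + k2).
0.900000: (1.710000, -1.670000)
  k1 = (-1.670000, -3.813300)
  predictor → (1.058700, -3.157187)
  k2 = (-3.157187, -2.360901)
  → (0.768699, -2.873969)
(u(1.29), v(1.29)) ≈ (0.7687, -2.8740)

0.7687, -2.8740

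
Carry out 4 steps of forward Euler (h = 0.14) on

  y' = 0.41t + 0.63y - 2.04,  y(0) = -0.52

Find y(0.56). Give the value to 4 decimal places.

Euler: y_{n+1} = y_n + h·f(t_n, y_n).
t=0.000000, y=-0.520000: f=-2.367600 → y ← -0.520000 + 0.14·(-2.367600) = -0.851464
t=0.140000, y=-0.851464: f=-2.519022 → y ← -0.851464 + 0.14·(-2.519022) = -1.204127
t=0.280000, y=-1.204127: f=-2.683800 → y ← -1.204127 + 0.14·(-2.683800) = -1.579859
t=0.420000, y=-1.579859: f=-2.863111 → y ← -1.579859 + 0.14·(-2.863111) = -1.980695
y(0.56) ≈ -1.9807

-1.9807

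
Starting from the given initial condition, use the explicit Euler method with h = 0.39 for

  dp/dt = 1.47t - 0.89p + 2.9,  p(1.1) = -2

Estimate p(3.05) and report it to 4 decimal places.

Euler: p_{n+1} = p_n + h·f(t_n, p_n).
t=1.100000, p=-2.000000: f=6.297000 → p ← -2.000000 + 0.39·6.297000 = 0.455830
t=1.490000, p=0.455830: f=4.684611 → p ← 0.455830 + 0.39·4.684611 = 2.282828
t=1.880000, p=2.282828: f=3.631883 → p ← 2.282828 + 0.39·3.631883 = 3.699263
t=2.270000, p=3.699263: f=2.944556 → p ← 3.699263 + 0.39·2.944556 = 4.847640
t=2.660000, p=4.847640: f=2.495801 → p ← 4.847640 + 0.39·2.495801 = 5.821002
p(3.05) ≈ 5.8210

5.8210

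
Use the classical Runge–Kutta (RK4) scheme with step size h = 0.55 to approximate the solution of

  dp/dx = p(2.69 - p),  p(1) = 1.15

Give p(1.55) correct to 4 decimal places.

RK4: k1 = f(x_n, p_n); k2 = f(x_n + h/2, p_n + (h/2)·k1); k3 = f(x_n + h/2, p_n + (h/2)·k2); k4 = f(x_n + h, p_n + h·k3); p_{n+1} = p_n + (h/6)·(k1 + 2k2 + 2k3 + k4).
x=1.000000, p=1.150000:
  k1 = f(1.000000, 1.150000) = 1.771000
  k2 = f(1.275000, 1.637025) = 1.723746
  k3 = f(1.275000, 1.624030) = 1.731167
  k4 = f(1.550000, 2.102142) = 1.235761
  p ← 1.150000 + (0.55/6)·(k1 + 2k2 + 2k3 + k4) = 2.059021
p(1.55) ≈ 2.0590

2.0590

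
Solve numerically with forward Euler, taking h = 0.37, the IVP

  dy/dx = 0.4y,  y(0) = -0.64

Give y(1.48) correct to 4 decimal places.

Euler: y_{n+1} = y_n + h·f(x_n, y_n).
x=0.000000, y=-0.640000: f=-0.256000 → y ← -0.640000 + 0.37·(-0.256000) = -0.734720
x=0.370000, y=-0.734720: f=-0.293888 → y ← -0.734720 + 0.37·(-0.293888) = -0.843459
x=0.740000, y=-0.843459: f=-0.337383 → y ← -0.843459 + 0.37·(-0.337383) = -0.968290
x=1.110000, y=-0.968290: f=-0.387316 → y ← -0.968290 + 0.37·(-0.387316) = -1.111597
y(1.48) ≈ -1.1116

-1.1116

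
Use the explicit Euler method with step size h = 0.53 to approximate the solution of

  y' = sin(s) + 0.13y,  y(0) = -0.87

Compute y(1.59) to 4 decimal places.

-0.3138

Euler: y_{n+1} = y_n + h·f(s_n, y_n).
s=0.000000, y=-0.870000: f=-0.113100 → y ← -0.870000 + 0.53·(-0.113100) = -0.929943
s=0.530000, y=-0.929943: f=0.384641 → y ← -0.929943 + 0.53·0.384641 = -0.726083
s=1.060000, y=-0.726083: f=0.777965 → y ← -0.726083 + 0.53·0.777965 = -0.313762
y(1.59) ≈ -0.3138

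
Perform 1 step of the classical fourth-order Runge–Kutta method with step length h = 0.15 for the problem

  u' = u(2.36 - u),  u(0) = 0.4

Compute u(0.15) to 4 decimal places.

RK4: k1 = f(x_n, u_n); k2 = f(x_n + h/2, u_n + (h/2)·k1); k3 = f(x_n + h/2, u_n + (h/2)·k2); k4 = f(x_n + h, u_n + h·k3); u_{n+1} = u_n + (h/6)·(k1 + 2k2 + 2k3 + k4).
x=0.000000, u=0.400000:
  k1 = f(0.000000, 0.400000) = 0.784000
  k2 = f(0.075000, 0.458800) = 0.872271
  k3 = f(0.075000, 0.465420) = 0.881776
  k4 = f(0.150000, 0.532266) = 0.972841
  u ← 0.400000 + (0.15/6)·(k1 + 2k2 + 2k3 + k4) = 0.531623
u(0.15) ≈ 0.5316

0.5316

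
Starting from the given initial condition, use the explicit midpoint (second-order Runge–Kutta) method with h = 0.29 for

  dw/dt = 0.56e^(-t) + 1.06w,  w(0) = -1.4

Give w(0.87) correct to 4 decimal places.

-2.9163

Midpoint: k1 = f(t_n, w_n); k2 = f(t_n + h/2, w_n + (h/2)·k1); w_{n+1} = w_n + h·k2.
t=0.000000, w=-1.400000:
  k1 = f(0.000000, -1.400000) = -0.924000
  k2 = f(0.145000, -1.533980) = -1.141606
  w ← -1.400000 + 0.29·(-1.141606) = -1.731066
t=0.290000, w=-1.731066:
  k1 = f(0.290000, -1.731066) = -1.415902
  k2 = f(0.435000, -1.936372) = -1.690086
  w ← -1.731066 + 0.29·(-1.690086) = -2.221191
t=0.580000, w=-2.221191:
  k1 = f(0.580000, -2.221191) = -2.040919
  k2 = f(0.725000, -2.517124) = -2.396930
  w ← -2.221191 + 0.29·(-2.396930) = -2.916300
w(0.87) ≈ -2.9163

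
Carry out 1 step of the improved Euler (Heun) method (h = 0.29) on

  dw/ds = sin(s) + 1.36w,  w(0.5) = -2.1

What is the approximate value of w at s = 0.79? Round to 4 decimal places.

-2.8916

Heun: k1 = f(s_n, w_n); k2 = f(s_n + h, w_n + h·k1); w_{n+1} = w_n + (h/2)·(k1 + k2).
s=0.500000, w=-2.100000:
  k1 = f(0.500000, -2.100000) = -2.376574
  k2 = f(0.790000, -2.789207) = -3.082968
  w ← -2.100000 + (0.29/2)·(-2.376574 + (-3.082968)) = -2.891634
w(0.79) ≈ -2.8916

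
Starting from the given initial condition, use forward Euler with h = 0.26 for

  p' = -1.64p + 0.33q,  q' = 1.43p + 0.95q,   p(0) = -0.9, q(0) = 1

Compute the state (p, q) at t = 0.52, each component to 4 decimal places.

Euler on (p,q): p_{n+1} = p_n + h·p', q_{n+1} = q_n + h·q'.
0.000000: (-0.900000, 1.000000); f=(1.806000, -0.337000) → (-0.430440, 0.912380)
0.260000: (-0.430440, 0.912380); f=(1.007007, 0.251232) → (-0.168618, 0.977700)
(p(0.52), q(0.52)) ≈ (-0.1686, 0.9777)

-0.1686, 0.9777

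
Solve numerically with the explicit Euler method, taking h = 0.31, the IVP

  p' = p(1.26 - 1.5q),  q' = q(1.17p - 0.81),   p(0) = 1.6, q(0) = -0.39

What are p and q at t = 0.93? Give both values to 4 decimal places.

7.3500, -1.9266

Euler on (p,q): p_{n+1} = p_n + h·p', q_{n+1} = q_n + h·q'.
0.000000: (1.600000, -0.390000); f=(2.952000, -0.414180) → (2.515120, -0.518396)
0.310000: (2.515120, -0.518396); f=(5.124793, -1.105578) → (4.103806, -0.861125)
0.620000: (4.103806, -0.861125); f=(10.471629, -3.437139) → (7.350011, -1.926638)
(p(0.93), q(0.93)) ≈ (7.3500, -1.9266)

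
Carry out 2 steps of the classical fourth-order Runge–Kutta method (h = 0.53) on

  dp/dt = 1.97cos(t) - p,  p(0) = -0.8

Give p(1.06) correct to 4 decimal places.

RK4: k1 = f(t_n, p_n); k2 = f(t_n + h/2, p_n + (h/2)·k1); k3 = f(t_n + h/2, p_n + (h/2)·k2); k4 = f(t_n + h, p_n + h·k3); p_{n+1} = p_n + (h/6)·(k1 + 2k2 + 2k3 + k4).
t=0.000000, p=-0.800000:
  k1 = f(0.000000, -0.800000) = 2.770000
  k2 = f(0.265000, -0.065950) = 1.967182
  k3 = f(0.265000, -0.278697) = 2.179929
  k4 = f(0.530000, 0.355362) = 1.344368
  p ← -0.800000 + (0.53/6)·(k1 + 2k2 + 2k3 + k4) = 0.296092
t=0.530000, p=0.296092:
  k1 = f(0.530000, 0.296092) = 1.403638
  k2 = f(0.795000, 0.668056) = 0.711505
  k3 = f(0.795000, 0.484641) = 0.894920
  k4 = f(1.060000, 0.770400) = 0.192678
  p ← 0.296092 + (0.53/6)·(k1 + 2k2 + 2k3 + k4) = 0.720902
p(1.06) ≈ 0.7209

0.7209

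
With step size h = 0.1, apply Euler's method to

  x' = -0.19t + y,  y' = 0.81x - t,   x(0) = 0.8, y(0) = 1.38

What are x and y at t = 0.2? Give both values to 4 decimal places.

Euler on (x,y): x_{n+1} = x_n + h·x', y_{n+1} = y_n + h·y'.
0.000000: (0.800000, 1.380000); f=(1.380000, 0.648000) → (0.938000, 1.444800)
0.100000: (0.938000, 1.444800); f=(1.425800, 0.659780) → (1.080580, 1.510778)
(x(0.2), y(0.2)) ≈ (1.0806, 1.5108)

1.0806, 1.5108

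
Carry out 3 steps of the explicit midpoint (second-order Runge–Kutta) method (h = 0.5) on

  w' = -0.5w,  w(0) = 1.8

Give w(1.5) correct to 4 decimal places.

Midpoint: k1 = f(t_n, w_n); k2 = f(t_n + h/2, w_n + (h/2)·k1); w_{n+1} = w_n + h·k2.
t=0.000000, w=1.800000:
  k1 = f(0.000000, 1.800000) = -0.900000
  k2 = f(0.250000, 1.575000) = -0.787500
  w ← 1.800000 + 0.5·(-0.787500) = 1.406250
t=0.500000, w=1.406250:
  k1 = f(0.500000, 1.406250) = -0.703125
  k2 = f(0.750000, 1.230469) = -0.615234
  w ← 1.406250 + 0.5·(-0.615234) = 1.098633
t=1.000000, w=1.098633:
  k1 = f(1.000000, 1.098633) = -0.549316
  k2 = f(1.250000, 0.961304) = -0.480652
  w ← 1.098633 + 0.5·(-0.480652) = 0.858307
w(1.5) ≈ 0.8583

0.8583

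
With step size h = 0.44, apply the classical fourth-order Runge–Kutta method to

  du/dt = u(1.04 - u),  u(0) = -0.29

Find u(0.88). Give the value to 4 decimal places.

-1.2372

RK4: k1 = f(t_n, u_n); k2 = f(t_n + h/2, u_n + (h/2)·k1); k3 = f(t_n + h/2, u_n + (h/2)·k2); k4 = f(t_n + h, u_n + h·k3); u_{n+1} = u_n + (h/6)·(k1 + 2k2 + 2k3 + k4).
t=0.000000, u=-0.290000:
  k1 = f(0.000000, -0.290000) = -0.385700
  k2 = f(0.220000, -0.374854) = -0.530364
  k3 = f(0.220000, -0.406680) = -0.588336
  k4 = f(0.440000, -0.548868) = -0.872078
  u ← -0.290000 + (0.44/6)·(k1 + 2k2 + 2k3 + k4) = -0.546313
t=0.440000, u=-0.546313:
  k1 = f(0.440000, -0.546313) = -0.866623
  k2 = f(0.660000, -0.736970) = -1.309574
  k3 = f(0.660000, -0.834419) = -1.564052
  k4 = f(0.880000, -1.234496) = -2.807855
  u ← -0.546313 + (0.44/6)·(k1 + 2k2 + 2k3 + k4) = -1.237240
u(0.88) ≈ -1.2372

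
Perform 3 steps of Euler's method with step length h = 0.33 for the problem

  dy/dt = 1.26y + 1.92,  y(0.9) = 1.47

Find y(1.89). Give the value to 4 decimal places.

6.9725

Euler: y_{n+1} = y_n + h·f(t_n, y_n).
t=0.900000, y=1.470000: f=3.772200 → y ← 1.470000 + 0.33·3.772200 = 2.714826
t=1.230000, y=2.714826: f=5.340681 → y ← 2.714826 + 0.33·5.340681 = 4.477251
t=1.560000, y=4.477251: f=7.561336 → y ← 4.477251 + 0.33·7.561336 = 6.972491
y(1.89) ≈ 6.9725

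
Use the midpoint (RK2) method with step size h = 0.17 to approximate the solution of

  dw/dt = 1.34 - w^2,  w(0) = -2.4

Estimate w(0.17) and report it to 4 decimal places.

Midpoint: k1 = f(t_n, w_n); k2 = f(t_n + h/2, w_n + (h/2)·k1); w_{n+1} = w_n + h·k2.
t=0.000000, w=-2.400000:
  k1 = f(0.000000, -2.400000) = -4.420000
  k2 = f(0.085000, -2.775700) = -6.364510
  w ← -2.400000 + 0.17·(-6.364510) = -3.481967
w(0.17) ≈ -3.4820

-3.4820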